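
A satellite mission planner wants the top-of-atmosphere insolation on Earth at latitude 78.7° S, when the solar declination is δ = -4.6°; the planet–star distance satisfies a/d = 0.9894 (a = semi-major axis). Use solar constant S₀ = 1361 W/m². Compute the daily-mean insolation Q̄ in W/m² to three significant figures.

cos H₀ = −tan(-78.7°) tan(-4.600°) = -0.4027, H₀ = 1.9852 rad.
Bracket: H₀ sin φ sin δ + cos φ cos δ sin H₀ = 1.9852×-0.98061×-0.08020 + 0.19595×0.99678×0.91535 = 0.156126 + 0.178785 = 0.334911.
Inverse-square distance factor (a/d)² = 0.9894² = 0.978912.
Q̄ = (S₀/π) × 0.978912 × [bracket] = (1361/π) × 0.978912 × 0.334911 = 142.0 W/m².

Q̄ ≈ 142 W/m²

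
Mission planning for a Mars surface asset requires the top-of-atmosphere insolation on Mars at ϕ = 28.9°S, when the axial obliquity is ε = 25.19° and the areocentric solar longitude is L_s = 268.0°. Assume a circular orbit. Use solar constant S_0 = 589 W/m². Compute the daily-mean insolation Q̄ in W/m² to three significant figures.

Q̄ ≈ 214 W/m²

sin δ = sin 25.19° × sin 268.0° = -0.42536, so δ = -25.174°.
cos h₀ = −tan(-28.9°) tan(-25.174°) = -0.2595, h₀ = 1.8333 rad.
Bracket: h₀ sin ϕ sin δ + cos ϕ cos δ sin h₀ = 1.8333×-0.48328×-0.42536 + 0.87546×0.90502×0.96576 = 0.376868 + 0.765180 = 1.142048.
Q̄ = (S_0/π) × [bracket] = (589/π) × 1.142048 = 214.1 W/m².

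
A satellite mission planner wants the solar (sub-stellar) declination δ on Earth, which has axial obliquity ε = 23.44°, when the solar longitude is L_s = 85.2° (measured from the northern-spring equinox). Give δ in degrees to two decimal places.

δ = +23.35°

sin δ = sin ε · sin L_s = sin 23.44° × sin 85.2° = 0.396393.
δ = arcsin(0.396393) = +23.35°.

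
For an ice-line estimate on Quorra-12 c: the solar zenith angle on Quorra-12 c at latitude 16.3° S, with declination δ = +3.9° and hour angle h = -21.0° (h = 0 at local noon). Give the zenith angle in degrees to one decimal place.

cos θ_z = sin φ sin δ + cos φ cos δ cos h = -0.019090 + 0.893980 = 0.874890.
θ_z = arccos(0.874890) = 29.0°.

θ_z = 29.0°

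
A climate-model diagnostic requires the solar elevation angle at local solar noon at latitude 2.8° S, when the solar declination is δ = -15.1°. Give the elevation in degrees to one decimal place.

77.7°

At local noon the hour angle is zero, so the zenith angle equals |ϕ − δ| = |-2.8° − (-15.100°)| = 12.300°.
Elevation = 90° − 12.300° = 77.7°.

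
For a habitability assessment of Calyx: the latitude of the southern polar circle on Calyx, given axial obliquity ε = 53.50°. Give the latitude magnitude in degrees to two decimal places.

36.50°

The polar circle is the lowest latitude that experiences at least one full rotation of continuous darkness at the northern-summer solstice; it lies at |φ| = 90° − ε = 90° − 53.50° = 36.50°.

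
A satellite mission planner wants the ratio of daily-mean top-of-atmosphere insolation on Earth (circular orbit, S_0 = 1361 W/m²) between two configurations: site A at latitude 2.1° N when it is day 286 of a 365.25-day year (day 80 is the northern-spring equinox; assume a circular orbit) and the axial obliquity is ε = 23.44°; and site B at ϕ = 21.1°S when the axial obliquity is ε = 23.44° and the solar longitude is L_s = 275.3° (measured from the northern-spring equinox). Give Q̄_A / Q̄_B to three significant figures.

— Configuration A (ϕ=+2.1°):
Solar longitude: L_s = 360° × (286 − 80)/365.25 = 203.039°.
sin δ = sin 23.44° × sin 203.039° = -0.15568, so δ = -8.956°.
cos h₀ = −tan(+2.1°) tan(-8.956°) = 0.0058, h₀ = 1.5650 rad.
Bracket: h₀ sin ϕ sin δ + cos ϕ cos δ sin h₀ = 1.5650×0.03664×-0.15568 + 0.99933×0.98781×0.99998 = -0.008927 + 0.987128 = 0.978201.
Q̄ = (S_0/π) × [bracket] = (1361/π) × 0.978201 = 423.78 W/m².
— Configuration B (ϕ=-21.1°):
Solar declination: sin δ = sin ε · sin L_s = sin 23.44° × sin 275.3° = -0.39609, so δ = -23.334°.
cos h₀ = −tan(-21.1°) tan(-23.334°) = -0.1665, h₀ = 1.7380 rad.
Bracket: h₀ sin ϕ sin δ + cos ϕ cos δ sin h₀ = 1.7380×-0.36000×-0.39609 + 0.93295×0.91821×0.98605 = 0.247826 + 0.844694 = 1.092520.
Q̄ = (S_0/π) × [bracket] = (1361/π) × 1.092520 = 473.30 W/m².
Ratio Q̄_A / Q̄_B = 423.78 / 473.30 = 0.8954.

Q̄_A / Q̄_B ≈ 0.895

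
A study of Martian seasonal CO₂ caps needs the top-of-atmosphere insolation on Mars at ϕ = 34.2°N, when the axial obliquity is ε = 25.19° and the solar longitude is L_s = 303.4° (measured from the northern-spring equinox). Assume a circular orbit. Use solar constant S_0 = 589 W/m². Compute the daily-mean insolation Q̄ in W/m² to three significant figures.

Q̄ ≈ 91.0 W/m²

Solar declination: sin δ = sin ε · sin L_s = sin 25.19° × sin 303.4° = -0.35533, so δ = -20.814°.
cos h₀ = −tan(+34.2°) tan(-20.814°) = 0.2583, h₀ = 1.3095 rad.
Bracket: h₀ sin ϕ sin δ + cos ϕ cos δ sin h₀ = 1.3095×0.56208×-0.35533 + 0.82708×0.93474×0.96605 = -0.261538 + 0.746858 = 0.485320.
Q̄ = (S_0/π) × [bracket] = (589/π) × 0.485320 = 90.99 W/m².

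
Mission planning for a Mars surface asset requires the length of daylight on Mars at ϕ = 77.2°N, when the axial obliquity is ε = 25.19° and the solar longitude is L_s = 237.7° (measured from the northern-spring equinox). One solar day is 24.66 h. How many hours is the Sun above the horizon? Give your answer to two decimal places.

Solar declination: sin δ = sin ε · sin L_s = sin 25.19° × sin 237.7° = -0.35976, so δ = -21.086°.
cos h₀ = −tan ϕ · tan δ = 1.6971 ≥ 1, so the Sun never rises (polar night) and h₀ = 0.
Daylight = 2h₀/(2π) × 24.66 h = (0.0000/π) × 24.66 = 0.00 h.

0.00 h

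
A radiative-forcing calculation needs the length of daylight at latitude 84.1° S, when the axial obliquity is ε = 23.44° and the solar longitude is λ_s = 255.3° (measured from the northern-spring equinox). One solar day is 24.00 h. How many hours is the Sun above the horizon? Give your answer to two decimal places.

Solar declination: sin δ = sin ε · sin λ_s = sin 23.44° × sin 255.3° = -0.38477, so δ = -22.629°.
Sunrise equation: cos H₀ = −tan φ · tan δ = -4.0339 ≤ −1, so the Sun never sets (polar day) and H₀ = π.
Daylight = 2H₀/(2π) × 24.00 h = (3.1416/π) × 24.00 = 24.00 h.

24.00 h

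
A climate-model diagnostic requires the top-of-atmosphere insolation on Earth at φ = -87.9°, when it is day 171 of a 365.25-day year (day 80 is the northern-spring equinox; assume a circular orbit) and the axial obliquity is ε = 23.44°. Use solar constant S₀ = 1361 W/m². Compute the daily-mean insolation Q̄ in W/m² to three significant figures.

Solar longitude: λ_s = 360° × (171 − 80)/365.25 = 89.692°.
sin δ = sin 23.44° × sin 89.692° = 0.39778, so δ = +23.440°.
cos H₀ = −tan(-87.9°) tan(+23.440°) = 11.8238 ≥ 1 ⇒ polar night, H₀ = 0 and Q̄ = 0.

Q̄ ≈ 0.00 W/m²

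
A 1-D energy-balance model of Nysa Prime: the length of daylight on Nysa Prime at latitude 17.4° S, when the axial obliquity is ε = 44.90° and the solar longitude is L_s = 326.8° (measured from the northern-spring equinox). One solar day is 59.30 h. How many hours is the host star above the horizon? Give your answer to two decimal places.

Solar declination: sin δ = sin ε · sin L_s = sin 44.90° × sin 326.8° = -0.38651, so δ = -22.737°.
cos h₀ = −tan ϕ · tan δ = −tan(-17.4°) × tan(-22.737°) = -0.1313, so h₀ = 1.7025 rad = 97.55°.
Daylight = 2h₀/(2π) × 59.30 h = (1.7025/π) × 59.30 = 32.14 h.

32.14 h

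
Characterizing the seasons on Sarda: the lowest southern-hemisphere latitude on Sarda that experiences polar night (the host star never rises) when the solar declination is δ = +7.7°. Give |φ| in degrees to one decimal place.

Polar night requires cos H₀ = −tan φ tan δ ≥ 1, i.e. tan φ tan δ ≤ −1.
The boundary is |tan φ| · |tan δ| = 1, so |φ| = 90° − |δ| = 90° − 7.7° = 82.3° in the southern hemisphere.

|φ| = 82.3°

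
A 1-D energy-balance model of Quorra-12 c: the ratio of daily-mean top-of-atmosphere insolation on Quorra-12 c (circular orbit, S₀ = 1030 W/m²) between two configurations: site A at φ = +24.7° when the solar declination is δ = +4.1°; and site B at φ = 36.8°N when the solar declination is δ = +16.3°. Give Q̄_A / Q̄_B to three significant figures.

Q̄_A / Q̄_B ≈ 0.907

— Configuration A (φ=+24.7°):
cos H₀ = −tan(+24.7°) tan(+4.100°) = -0.0330, H₀ = 1.6038 rad.
Bracket: H₀ sin φ sin δ + cos φ cos δ sin H₀ = 1.6038×0.41787×0.07150 + 0.90851×0.99744×0.99946 = 0.047918 + 0.905695 = 0.953613.
Q̄ = (S₀/π) × [bracket] = (1030/π) × 0.953613 = 312.65 W/m².
— Configuration B (φ=+36.8°):
cos H₀ = −tan(+36.8°) tan(+16.300°) = -0.2188, H₀ = 1.7913 rad.
Bracket: H₀ sin φ sin δ + cos φ cos δ sin H₀ = 1.7913×0.59902×0.28067 + 0.80073×0.95981×0.97578 = 0.301166 + 0.749934 = 1.051100.
Q̄ = (S₀/π) × [bracket] = (1030/π) × 1.051100 = 344.61 W/m².
Ratio Q̄_A / Q̄_B = 312.65 / 344.61 = 0.9073.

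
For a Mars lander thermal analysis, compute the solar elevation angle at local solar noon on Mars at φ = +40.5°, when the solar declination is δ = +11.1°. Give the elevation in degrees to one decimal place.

60.6°

At local noon the hour angle is zero, so the zenith angle equals |φ − δ| = |+40.5° − (+11.100°)| = 29.400°.
Elevation = 90° − 29.400° = 60.6°.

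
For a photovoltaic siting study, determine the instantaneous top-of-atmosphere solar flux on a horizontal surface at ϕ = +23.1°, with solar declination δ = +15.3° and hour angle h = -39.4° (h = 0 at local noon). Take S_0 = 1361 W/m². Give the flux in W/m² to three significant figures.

cos θ_z = sin ϕ sin δ + cos ϕ cos δ cos h = 0.103527 + 0.685585 = 0.789112.
Flux = S_0 · cos θ_z = 1361 × 0.789112 = 1074 W/m².

1.07e+03 W/m²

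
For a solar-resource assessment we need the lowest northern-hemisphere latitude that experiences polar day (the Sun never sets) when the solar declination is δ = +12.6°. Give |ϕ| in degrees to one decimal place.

Polar day requires cos h₀ = −tan ϕ tan δ ≤ −1, i.e. tan ϕ tan δ ≥ 1.
The boundary is |tan ϕ| · |tan δ| = 1, so |ϕ| = 90° − |δ| = 90° − 12.6° = 77.4° in the northern hemisphere.

|ϕ| = 77.4°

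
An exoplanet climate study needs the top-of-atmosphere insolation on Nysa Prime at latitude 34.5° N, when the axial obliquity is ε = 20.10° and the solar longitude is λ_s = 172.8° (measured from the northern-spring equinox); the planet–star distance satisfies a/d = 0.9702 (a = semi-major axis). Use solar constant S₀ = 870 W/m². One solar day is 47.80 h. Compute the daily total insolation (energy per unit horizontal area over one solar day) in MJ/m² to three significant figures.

38.7 MJ/m²

Solar declination: sin δ = sin ε · sin λ_s = sin 20.10° × sin 172.8° = 0.04307, so δ = +2.469°.
cos H₀ = −tan(+34.5°) tan(+2.469°) = -0.0296, H₀ = 1.6004 rad.
Bracket: H₀ sin φ sin δ + cos φ cos δ sin H₀ = 1.6004×0.56641×0.04307 + 0.82413×0.99907×0.99956 = 0.039042 + 0.823001 = 0.862043.
Inverse-square distance factor (a/d)² = 0.9702² = 0.941288.
Q̄ = (S₀/π) × 0.941288 × [bracket] = (870/π) × 0.941288 × 0.862043 = 224.71 W/m².
Daily total = Q̄ × 47.80 h × 3600 s/h = 224.71 × 47.80 × 3600 / 10⁶ = 38.67 MJ/m².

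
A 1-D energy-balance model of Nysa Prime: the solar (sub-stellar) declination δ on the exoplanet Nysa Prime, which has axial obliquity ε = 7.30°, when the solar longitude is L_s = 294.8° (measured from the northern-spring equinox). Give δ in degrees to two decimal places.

sin δ = sin ε · sin L_s = sin 7.30° × sin 294.8° = -0.115346.
δ = arcsin(-0.115346) = -6.62°.

δ = -6.62°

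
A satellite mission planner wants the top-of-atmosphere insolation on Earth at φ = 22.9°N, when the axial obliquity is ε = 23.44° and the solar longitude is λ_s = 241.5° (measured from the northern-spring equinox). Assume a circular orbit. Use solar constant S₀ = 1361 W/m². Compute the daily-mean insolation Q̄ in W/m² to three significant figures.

Q̄ ≈ 286 W/m²

Solar declination: sin δ = sin ε · sin λ_s = sin 23.44° × sin 241.5° = -0.34958, so δ = -20.462°.
cos H₀ = −tan(+22.9°) tan(-20.462°) = 0.1576, H₀ = 1.4125 rad.
Bracket: H₀ sin φ sin δ + cos φ cos δ sin H₀ = 1.4125×0.38912×-0.34958 + 0.92119×0.93691×0.98750 = -0.192140 + 0.852284 = 0.660144.
Q̄ = (S₀/π) × [bracket] = (1361/π) × 0.660144 = 286.0 W/m².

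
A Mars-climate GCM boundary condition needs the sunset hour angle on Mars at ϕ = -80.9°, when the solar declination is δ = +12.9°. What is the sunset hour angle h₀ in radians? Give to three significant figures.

cos h₀ = −tan ϕ · tan δ = 1.4299 ≥ 1, so the Sun never rises (polar night) and h₀ = 0.

h₀ = 0.00 rad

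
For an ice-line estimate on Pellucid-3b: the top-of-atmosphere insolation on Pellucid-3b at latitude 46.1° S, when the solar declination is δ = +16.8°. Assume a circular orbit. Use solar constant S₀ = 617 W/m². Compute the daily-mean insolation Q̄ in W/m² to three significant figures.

Q̄ ≈ 72.6 W/m²

cos H₀ = −tan(-46.1°) tan(+16.800°) = 0.3137, H₀ = 1.2517 rad.
Bracket: H₀ sin φ sin δ + cos φ cos δ sin H₀ = 1.2517×-0.72055×0.28903 + 0.69340×0.95732×0.94951 = -0.260680 + 0.630290 = 0.369610.
Q̄ = (S₀/π) × [bracket] = (617/π) × 0.369610 = 72.59 W/m².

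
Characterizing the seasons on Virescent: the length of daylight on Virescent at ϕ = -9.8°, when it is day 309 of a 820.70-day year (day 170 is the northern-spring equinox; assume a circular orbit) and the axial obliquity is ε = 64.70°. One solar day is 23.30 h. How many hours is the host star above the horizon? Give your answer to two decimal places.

9.98 h

Solar longitude: L_s = 360° × (309 − 170)/820.70 = 60.972°.
sin δ = sin 64.70° × sin 60.972° = 0.79052, so δ = +52.234°.
cos h₀ = −tan ϕ · tan δ = −tan(-9.8°) × tan(+52.234°) = 0.2230, so h₀ = 1.3460 rad = 77.12°.
Daylight = 2h₀/(2π) × 23.30 h = (1.3460/π) × 23.30 = 9.98 h.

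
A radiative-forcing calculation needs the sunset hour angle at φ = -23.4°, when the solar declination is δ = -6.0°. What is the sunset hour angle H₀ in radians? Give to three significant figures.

H₀ = 1.62 rad

cos H₀ = −tan φ · tan δ = −tan(-23.4°) × tan(-6.000°) = -0.0455, so H₀ = 1.6163 rad = 92.61°.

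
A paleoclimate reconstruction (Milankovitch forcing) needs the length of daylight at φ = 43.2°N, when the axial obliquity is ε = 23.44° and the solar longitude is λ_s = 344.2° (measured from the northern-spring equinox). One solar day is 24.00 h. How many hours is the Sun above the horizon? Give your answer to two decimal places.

11.22 h

Solar declination: sin δ = sin ε · sin λ_s = sin 23.44° × sin 344.2° = -0.10831, so δ = -6.218°.
cos H₀ = −tan φ · tan δ = −tan(+43.2°) × tan(-6.218°) = 0.1023, so H₀ = 1.4683 rad = 84.13°.
Daylight = 2H₀/(2π) × 24.00 h = (1.4683/π) × 24.00 = 11.22 h.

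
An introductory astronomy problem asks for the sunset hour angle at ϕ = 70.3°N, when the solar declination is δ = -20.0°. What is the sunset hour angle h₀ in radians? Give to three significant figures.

h₀ = 0.00 rad

cos h₀ = −tan ϕ · tan δ = 1.0165 ≥ 1, so the Sun never rises (polar night) and h₀ = 0.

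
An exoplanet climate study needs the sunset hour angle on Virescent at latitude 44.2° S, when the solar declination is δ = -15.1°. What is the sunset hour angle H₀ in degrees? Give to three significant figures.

cos H₀ = −tan φ · tan δ = −tan(-44.2°) × tan(-15.100°) = -0.2624, so H₀ = 1.8363 rad = 105.21°.

H₀ = 105°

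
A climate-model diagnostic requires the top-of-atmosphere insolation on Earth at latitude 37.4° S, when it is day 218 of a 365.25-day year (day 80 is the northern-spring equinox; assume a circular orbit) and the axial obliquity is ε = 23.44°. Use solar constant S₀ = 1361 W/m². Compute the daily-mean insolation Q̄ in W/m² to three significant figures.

Solar longitude: λ_s = 360° × (218 − 80)/365.25 = 136.016°.
sin δ = sin 23.44° × sin 136.016° = 0.27625, so δ = +16.036°.
cos H₀ = −tan(-37.4°) tan(+16.036°) = 0.2198, H₀ = 1.3492 rad.
Bracket: H₀ sin φ sin δ + cos φ cos δ sin H₀ = 1.3492×-0.60738×0.27625 + 0.79441×0.96109×0.97555 = -0.226381 + 0.744832 = 0.518451.
Q̄ = (S₀/π) × [bracket] = (1361/π) × 0.518451 = 224.6 W/m².

Q̄ ≈ 225 W/m²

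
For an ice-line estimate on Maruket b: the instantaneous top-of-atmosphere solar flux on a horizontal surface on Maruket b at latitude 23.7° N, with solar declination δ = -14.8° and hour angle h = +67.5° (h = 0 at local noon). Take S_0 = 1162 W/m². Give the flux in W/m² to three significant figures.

274 W/m²

cos θ_z = sin ϕ sin δ + cos ϕ cos δ cos h = -0.102676 + 0.338784 = 0.236108.
Flux = S_0 · cos θ_z = 1162 × 0.236108 = 274.4 W/m².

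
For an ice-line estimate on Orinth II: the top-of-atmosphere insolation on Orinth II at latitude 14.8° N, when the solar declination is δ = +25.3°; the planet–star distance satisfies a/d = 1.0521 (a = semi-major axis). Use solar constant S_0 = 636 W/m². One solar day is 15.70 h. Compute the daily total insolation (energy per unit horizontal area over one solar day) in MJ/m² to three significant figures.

cos h₀ = −tan(+14.8°) tan(+25.300°) = -0.1249, h₀ = 1.6960 rad.
Bracket: h₀ sin ϕ sin δ + cos ϕ cos δ sin h₀ = 1.6960×0.25545×0.42736 + 0.96682×0.90408×0.99217 = 0.185151 + 0.867239 = 1.052390.
Inverse-square distance factor (a/d)² = 1.0521² = 1.106914.
Q̄ = (S_0/π) × 1.106914 × [bracket] = (636/π) × 1.106914 × 1.052390 = 235.83 W/m².
Daily total = Q̄ × 15.70 h × 3600 s/h = 235.83 × 15.70 × 3600 / 10⁶ = 13.33 MJ/m².

13.3 MJ/m²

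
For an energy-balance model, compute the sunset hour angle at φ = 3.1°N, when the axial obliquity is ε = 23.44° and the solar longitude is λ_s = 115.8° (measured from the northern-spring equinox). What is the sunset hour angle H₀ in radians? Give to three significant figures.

Solar declination: sin δ = sin ε · sin λ_s = sin 23.44° × sin 115.8° = 0.35814, so δ = +20.986°.
cos H₀ = −tan φ · tan δ = −tan(+3.1°) × tan(+20.986°) = -0.0208, so H₀ = 1.5916 rad = 91.19°.

H₀ = 1.59 rad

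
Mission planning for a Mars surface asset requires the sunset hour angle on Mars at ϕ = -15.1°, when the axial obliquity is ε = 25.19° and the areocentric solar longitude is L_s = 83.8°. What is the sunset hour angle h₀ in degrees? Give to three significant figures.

h₀ = 82.8°

sin δ = sin 25.19° × sin 83.8° = 0.42313, so δ = +25.032°.
cos h₀ = −tan ϕ · tan δ = −tan(-15.1°) × tan(+25.032°) = 0.1260, so h₀ = 1.4445 rad = 82.76°.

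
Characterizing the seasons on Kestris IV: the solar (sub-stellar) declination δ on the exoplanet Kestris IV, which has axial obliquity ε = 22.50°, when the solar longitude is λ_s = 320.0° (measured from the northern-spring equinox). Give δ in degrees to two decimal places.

sin δ = sin ε · sin λ_s = sin 22.50° × sin 320.0° = -0.245984.
δ = arcsin(-0.245984) = -14.24°.

δ = -14.24°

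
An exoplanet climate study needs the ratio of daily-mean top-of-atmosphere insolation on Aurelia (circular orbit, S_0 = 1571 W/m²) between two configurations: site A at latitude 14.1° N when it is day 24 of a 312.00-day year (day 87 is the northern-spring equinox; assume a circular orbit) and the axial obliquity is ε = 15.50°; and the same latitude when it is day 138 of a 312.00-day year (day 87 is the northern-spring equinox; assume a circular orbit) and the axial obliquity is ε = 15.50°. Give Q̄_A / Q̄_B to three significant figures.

Q̄_A / Q̄_B ≈ 0.815

— Configuration A (ϕ=+14.1°):
Solar longitude: L_s = 360° × (24 − 87)/312.00 = -72.692°, i.e. -72.692° + 360° = 287.308°.
sin δ = sin 15.50° × sin 287.308° = -0.25514, so δ = -14.782°.
cos h₀ = −tan(+14.1°) tan(-14.782°) = 0.0663, h₀ = 1.5045 rad.
Bracket: h₀ sin ϕ sin δ + cos ϕ cos δ sin h₀ = 1.5045×0.24362×-0.25514 + 0.96987×0.96690×0.99780 = -0.093516 + 0.935704 = 0.842188.
Q̄ = (S_0/π) × [bracket] = (1571/π) × 0.842188 = 421.15 W/m².
— Configuration B (ϕ=+14.1°):
Solar longitude: L_s = 360° × (138 − 87)/312.00 = 58.846°.
sin δ = sin 15.50° × sin 58.846° = 0.22870, so δ = +13.220°.
cos h₀ = −tan(+14.1°) tan(+13.220°) = -0.0590, h₀ = 1.6298 rad.
Bracket: h₀ sin ϕ sin δ + cos ϕ cos δ sin h₀ = 1.6298×0.24362×0.22870 + 0.96987×0.97350×0.99826 = 0.090806 + 0.942526 = 1.033332.
Q̄ = (S_0/π) × [bracket] = (1571/π) × 1.033332 = 516.73 W/m².
Ratio Q̄_A / Q̄_B = 421.15 / 516.73 = 0.8150.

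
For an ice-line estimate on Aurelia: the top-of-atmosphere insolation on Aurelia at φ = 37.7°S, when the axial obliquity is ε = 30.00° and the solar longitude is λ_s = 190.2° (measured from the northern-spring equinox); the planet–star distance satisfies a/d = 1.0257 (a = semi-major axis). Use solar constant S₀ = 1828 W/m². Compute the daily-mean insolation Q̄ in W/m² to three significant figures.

Q̄ ≈ 536 W/m²

Solar declination: sin δ = sin ε · sin λ_s = sin 30.00° × sin 190.2° = -0.08854, so δ = -5.080°.
cos H₀ = −tan(-37.7°) tan(-5.080°) = -0.0687, H₀ = 1.6396 rad.
Bracket: H₀ sin φ sin δ + cos φ cos δ sin H₀ = 1.6396×-0.61153×-0.08854 + 0.79122×0.99607×0.99764 = 0.088776 + 0.786251 = 0.875027.
Inverse-square distance factor (a/d)² = 1.0257² = 1.052060.
Q̄ = (S₀/π) × 1.052060 × [bracket] = (1828/π) × 1.052060 × 0.875027 = 535.7 W/m².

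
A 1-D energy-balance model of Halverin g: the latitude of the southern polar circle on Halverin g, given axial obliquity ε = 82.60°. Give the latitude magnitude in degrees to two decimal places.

The polar circle is the lowest latitude that experiences at least one full rotation of continuous darkness at the northern-summer solstice; it lies at |ϕ| = 90° − ε = 90° − 82.60° = 7.40°.

7.40°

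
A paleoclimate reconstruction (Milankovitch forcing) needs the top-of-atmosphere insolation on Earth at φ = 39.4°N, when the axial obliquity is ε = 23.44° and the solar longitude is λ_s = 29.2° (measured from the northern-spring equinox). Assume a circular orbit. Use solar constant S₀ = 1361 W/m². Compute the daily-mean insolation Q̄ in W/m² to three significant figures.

Solar declination: sin δ = sin ε · sin λ_s = sin 23.44° × sin 29.2° = 0.19406, so δ = +11.190°.
cos H₀ = −tan(+39.4°) tan(+11.190°) = -0.1625, H₀ = 1.7340 rad.
Bracket: H₀ sin φ sin δ + cos φ cos δ sin H₀ = 1.7340×0.63473×0.19406 + 0.77273×0.98099×0.98671 = 0.213587 + 0.747966 = 0.961553.
Q̄ = (S₀/π) × [bracket] = (1361/π) × 0.961553 = 416.6 W/m².

Q̄ ≈ 417 W/m²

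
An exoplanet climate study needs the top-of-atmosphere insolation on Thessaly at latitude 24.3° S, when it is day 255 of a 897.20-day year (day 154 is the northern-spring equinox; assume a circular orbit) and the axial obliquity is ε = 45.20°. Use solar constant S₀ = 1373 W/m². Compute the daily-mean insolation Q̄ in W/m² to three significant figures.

Solar longitude: λ_s = 360° × (255 − 154)/897.20 = 40.526°.
sin δ = sin 45.20° × sin 40.526° = 0.46107, so δ = +27.456°.
cos H₀ = −tan(-24.3°) tan(+27.456°) = 0.2346, H₀ = 1.3340 rad.
Bracket: H₀ sin φ sin δ + cos φ cos δ sin H₀ = 1.3340×-0.41151×0.46107 + 0.91140×0.88736×0.97209 = -0.253106 + 0.786168 = 0.533062.
Q̄ = (S₀/π) × [bracket] = (1373/π) × 0.533062 = 233.0 W/m².

Q̄ ≈ 233 W/m²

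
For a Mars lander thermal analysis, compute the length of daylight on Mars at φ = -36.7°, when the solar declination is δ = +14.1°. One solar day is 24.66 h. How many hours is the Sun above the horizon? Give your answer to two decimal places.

cos H₀ = −tan φ · tan δ = −tan(-36.7°) × tan(+14.100°) = 0.1872, so H₀ = 1.3825 rad = 79.21°.
Daylight = 2H₀/(2π) × 24.66 h = (1.3825/π) × 24.66 = 10.85 h.

10.85 h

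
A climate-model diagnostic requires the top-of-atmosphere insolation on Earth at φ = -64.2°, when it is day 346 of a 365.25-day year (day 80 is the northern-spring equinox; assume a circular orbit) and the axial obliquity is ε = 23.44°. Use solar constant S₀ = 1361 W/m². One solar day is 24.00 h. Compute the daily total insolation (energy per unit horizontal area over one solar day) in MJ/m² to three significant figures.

42.3 MJ/m²

Solar longitude: λ_s = 360° × (346 − 80)/365.25 = 262.177°.
sin δ = sin 23.44° × sin 262.177° = -0.39409, so δ = -23.209°.
cos H₀ = −tan(-64.2°) tan(-23.209°) = -0.8870, H₀ = 2.6616 rad.
Bracket: H₀ sin φ sin δ + cos φ cos δ sin H₀ = 2.6616×-0.90032×-0.39409 + 0.43523×0.91907×0.46179 = 0.944355 + 0.184719 = 1.129074.
Q̄ = (S₀/π) × [bracket] = (1361/π) × 1.129074 = 489.14 W/m².
Daily total = Q̄ × 24.00 h × 3600 s/h = 489.14 × 24.00 × 3600 / 10⁶ = 42.26 MJ/m².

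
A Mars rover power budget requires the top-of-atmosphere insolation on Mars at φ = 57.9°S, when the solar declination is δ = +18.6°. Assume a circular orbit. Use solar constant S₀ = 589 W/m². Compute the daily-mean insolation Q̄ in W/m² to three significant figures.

cos H₀ = −tan(-57.9°) tan(+18.600°) = 0.5365, H₀ = 1.0045 rad.
Bracket: H₀ sin φ sin δ + cos φ cos δ sin H₀ = 1.0045×-0.84712×0.31896 + 0.53140×0.94777×0.84391 = -0.271413 + 0.425031 = 0.153618.
Q̄ = (S₀/π) × [bracket] = (589/π) × 0.153618 = 28.80 W/m².

Q̄ ≈ 28.8 W/m²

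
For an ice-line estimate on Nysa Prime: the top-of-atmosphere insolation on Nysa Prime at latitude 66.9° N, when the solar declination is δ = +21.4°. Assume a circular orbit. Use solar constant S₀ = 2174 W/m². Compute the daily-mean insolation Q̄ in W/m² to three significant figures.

Q̄ ≈ 735 W/m²

cos H₀ = −tan(+66.9°) tan(+21.400°) = -0.9188, H₀ = 2.7358 rad.
Bracket: H₀ sin φ sin δ + cos φ cos δ sin H₀ = 2.7358×0.91982×0.36488 + 0.39234×0.93106×0.39475 = 0.918200 + 0.144199 = 1.062399.
Q̄ = (S₀/π) × [bracket] = (2174/π) × 1.062399 = 735.2 W/m².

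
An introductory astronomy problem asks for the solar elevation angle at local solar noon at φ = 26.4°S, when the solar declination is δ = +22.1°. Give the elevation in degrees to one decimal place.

At local noon the hour angle is zero, so the zenith angle equals |φ − δ| = |-26.4° − (+22.100°)| = 48.500°.
Elevation = 90° − 48.500° = 41.5°.

41.5°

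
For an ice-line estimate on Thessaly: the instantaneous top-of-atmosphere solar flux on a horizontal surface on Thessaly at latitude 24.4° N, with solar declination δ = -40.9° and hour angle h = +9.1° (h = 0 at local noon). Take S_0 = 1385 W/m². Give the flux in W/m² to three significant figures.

cos θ_z = sin ϕ sin δ + cos ϕ cos δ cos h = -0.270476 + 0.679680 = 0.409204.
Flux = S_0 · cos θ_z = 1385 × 0.409204 = 566.7 W/m².

567 W/m²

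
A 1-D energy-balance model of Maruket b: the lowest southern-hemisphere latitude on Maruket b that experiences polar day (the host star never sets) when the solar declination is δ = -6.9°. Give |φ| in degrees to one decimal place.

|φ| = 83.1°

Polar day requires cos H₀ = −tan φ tan δ ≤ −1, i.e. tan φ tan δ ≥ 1.
The boundary is |tan φ| · |tan δ| = 1, so |φ| = 90° − |δ| = 90° − 6.9° = 83.1° in the southern hemisphere.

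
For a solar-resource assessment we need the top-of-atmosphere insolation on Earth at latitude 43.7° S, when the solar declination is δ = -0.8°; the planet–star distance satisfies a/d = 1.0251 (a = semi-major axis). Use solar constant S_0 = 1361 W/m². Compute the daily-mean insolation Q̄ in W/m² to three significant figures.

cos h₀ = −tan(-43.7°) tan(-0.800°) = -0.0133, h₀ = 1.5841 rad.
Bracket: h₀ sin ϕ sin δ + cos ϕ cos δ sin h₀ = 1.5841×-0.69088×-0.01396 + 0.72297×0.99990×0.99991 = 0.015278 + 0.722833 = 0.738111.
Inverse-square distance factor (a/d)² = 1.0251² = 1.050830.
Q̄ = (S_0/π) × 1.050830 × [bracket] = (1361/π) × 1.050830 × 0.738111 = 336.0 W/m².

Q̄ ≈ 336 W/m²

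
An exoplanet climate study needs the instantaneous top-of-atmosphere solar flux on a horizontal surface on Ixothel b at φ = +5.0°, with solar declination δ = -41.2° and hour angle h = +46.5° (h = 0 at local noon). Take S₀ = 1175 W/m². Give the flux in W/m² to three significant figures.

cos θ_z = sin φ sin δ + cos φ cos δ cos h = -0.057409 + 0.515957 = 0.458548.
Flux = S₀ · cos θ_z = 1175 × 0.458548 = 538.8 W/m².

539 W/m²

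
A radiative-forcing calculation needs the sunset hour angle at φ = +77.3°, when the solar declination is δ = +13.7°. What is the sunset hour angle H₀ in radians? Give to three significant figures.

Sunrise equation: cos H₀ = −tan φ · tan δ = -1.0817 ≤ −1, so the Sun never sets (polar day) and H₀ = π.

H₀ = 3.14 rad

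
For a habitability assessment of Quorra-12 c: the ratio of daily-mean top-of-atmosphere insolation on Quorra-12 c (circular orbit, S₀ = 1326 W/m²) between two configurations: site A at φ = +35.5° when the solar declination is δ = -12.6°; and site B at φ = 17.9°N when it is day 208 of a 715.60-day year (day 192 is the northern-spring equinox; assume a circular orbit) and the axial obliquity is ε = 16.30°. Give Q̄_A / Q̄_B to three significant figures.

— Configuration A (φ=+35.5°):
cos H₀ = −tan(+35.5°) tan(-12.600°) = 0.1594, H₀ = 1.4107 rad.
Bracket: H₀ sin φ sin δ + cos φ cos δ sin H₀ = 1.4107×0.58070×-0.21814 + 0.81412×0.97592×0.98721 = -0.178699 + 0.784354 = 0.605655.
Q̄ = (S₀/π) × [bracket] = (1326/π) × 0.605655 = 255.63 W/m².
— Configuration B (φ=+17.9°):
Solar longitude: λ_s = 360° × (208 − 192)/715.60 = 8.049°.
sin δ = sin 16.30° × sin 8.049° = 0.03930, so δ = +2.252°.
cos H₀ = −tan(+17.9°) tan(+2.252°) = -0.0127, H₀ = 1.5835 rad.
Bracket: H₀ sin φ sin δ + cos φ cos δ sin H₀ = 1.5835×0.30736×0.03930 + 0.95159×0.99923×0.99992 = 0.019127 + 0.950781 = 0.969908.
Q̄ = (S₀/π) × [bracket] = (1326/π) × 0.969908 = 409.38 W/m².
Ratio Q̄_A / Q̄_B = 255.63 / 409.38 = 0.6244.

Q̄_A / Q̄_B ≈ 0.624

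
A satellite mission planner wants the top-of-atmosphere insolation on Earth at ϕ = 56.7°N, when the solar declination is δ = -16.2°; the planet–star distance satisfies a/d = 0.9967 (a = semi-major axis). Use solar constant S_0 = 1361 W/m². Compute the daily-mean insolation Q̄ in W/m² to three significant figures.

cos h₀ = −tan(+56.7°) tan(-16.200°) = 0.4423, h₀ = 1.1127 rad.
Bracket: h₀ sin ϕ sin δ + cos ϕ cos δ sin h₀ = 1.1127×0.83581×-0.27899 + 0.54902×0.96029×0.89687 = -0.259462 + 0.472846 = 0.213384.
Inverse-square distance factor (a/d)² = 0.9967² = 0.993411.
Q̄ = (S_0/π) × 0.993411 × [bracket] = (1361/π) × 0.993411 × 0.213384 = 91.83 W/m².

Q̄ ≈ 91.8 W/m²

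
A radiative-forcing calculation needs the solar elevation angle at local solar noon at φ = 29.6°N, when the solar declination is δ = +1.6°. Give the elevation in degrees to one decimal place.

At local noon the hour angle is zero, so the zenith angle equals |φ − δ| = |+29.6° − (+1.600°)| = 28.000°.
Elevation = 90° − 28.000° = 62.0°.

62.0°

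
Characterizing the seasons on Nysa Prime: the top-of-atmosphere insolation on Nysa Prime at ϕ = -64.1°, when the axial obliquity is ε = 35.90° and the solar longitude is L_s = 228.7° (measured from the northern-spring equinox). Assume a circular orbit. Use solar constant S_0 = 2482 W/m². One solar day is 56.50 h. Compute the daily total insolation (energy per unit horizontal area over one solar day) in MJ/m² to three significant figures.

200 MJ/m²

Solar declination: sin δ = sin ε · sin L_s = sin 35.90° × sin 228.7° = -0.44052, so δ = -26.137°.
cos h₀ = −tan(-64.1°) tan(-26.137°) = -1.0106 ≤ −1 ⇒ polar day, h₀ = π.
Bracket: h₀ sin ϕ sin δ + cos ϕ cos δ sin h₀ = 3.1416×-0.89956×-0.44052 + 0.43680×0.89774×0.00000 = 1.244935 + 0.000000 = 1.244935.
Q̄ = (S_0/π) × [bracket] = (2482/π) × 1.244935 = 983.55 W/m².
Daily total = Q̄ × 56.50 h × 3600 s/h = 983.55 × 56.50 × 3600 / 10⁶ = 200.1 MJ/m².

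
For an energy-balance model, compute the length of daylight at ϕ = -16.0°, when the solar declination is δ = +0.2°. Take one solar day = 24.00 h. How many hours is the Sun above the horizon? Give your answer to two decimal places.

11.99 h

cos h₀ = −tan ϕ · tan δ = −tan(-16.0°) × tan(+0.200°) = 0.0010, so h₀ = 1.5698 rad = 89.94°.
Daylight = 2h₀/(2π) × 24.00 h = (1.5698/π) × 24.00 = 11.99 h.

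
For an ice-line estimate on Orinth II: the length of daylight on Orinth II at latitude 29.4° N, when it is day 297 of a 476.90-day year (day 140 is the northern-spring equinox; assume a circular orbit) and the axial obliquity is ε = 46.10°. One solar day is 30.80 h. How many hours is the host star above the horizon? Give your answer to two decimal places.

20.10 h

Solar longitude: λ_s = 360° × (297 − 140)/476.90 = 118.515°.
sin δ = sin 46.10° × sin 118.515° = 0.63314, so δ = +39.282°.
cos H₀ = −tan φ · tan δ = −tan(+29.4°) × tan(+39.282°) = -0.4609, so H₀ = 2.0498 rad = 117.45°.
Daylight = 2H₀/(2π) × 30.80 h = (2.0498/π) × 30.80 = 20.10 h.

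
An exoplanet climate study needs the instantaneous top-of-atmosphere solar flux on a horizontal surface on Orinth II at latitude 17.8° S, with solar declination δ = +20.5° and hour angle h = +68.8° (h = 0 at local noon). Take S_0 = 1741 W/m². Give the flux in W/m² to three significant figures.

cos θ_z = sin ϕ sin δ + cos ϕ cos δ cos h = -0.107057 + 0.322509 = 0.215452.
Flux = S_0 · cos θ_z = 1741 × 0.215452 = 375.1 W/m².

375 W/m²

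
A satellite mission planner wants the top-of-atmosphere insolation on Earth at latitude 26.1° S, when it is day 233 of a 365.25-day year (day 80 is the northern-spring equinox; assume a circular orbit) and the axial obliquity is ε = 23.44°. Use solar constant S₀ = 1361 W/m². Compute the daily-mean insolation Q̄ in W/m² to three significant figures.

Q̄ ≈ 325 W/m²

Solar longitude: λ_s = 360° × (233 − 80)/365.25 = 150.801°.
sin δ = sin 23.44° × sin 150.801° = 0.19406, so δ = +11.190°.
cos H₀ = −tan(-26.1°) tan(+11.190°) = 0.0969, H₀ = 1.4737 rad.
Bracket: H₀ sin φ sin δ + cos φ cos δ sin H₀ = 1.4737×-0.43994×0.19406 + 0.89803×0.98099×0.99529 = -0.125817 + 0.876809 = 0.750992.
Q̄ = (S₀/π) × [bracket] = (1361/π) × 0.750992 = 325.3 W/m².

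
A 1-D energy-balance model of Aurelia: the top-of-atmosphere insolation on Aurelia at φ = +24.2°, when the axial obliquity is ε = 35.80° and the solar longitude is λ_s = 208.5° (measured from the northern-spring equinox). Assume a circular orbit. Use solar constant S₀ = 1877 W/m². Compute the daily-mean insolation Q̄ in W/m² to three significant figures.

Q̄ ≈ 420 W/m²

Solar declination: sin δ = sin ε · sin λ_s = sin 35.80° × sin 208.5° = -0.27912, so δ = -16.208°.
cos H₀ = −tan(+24.2°) tan(-16.208°) = 0.1306, H₀ = 1.4398 rad.
Bracket: H₀ sin φ sin δ + cos φ cos δ sin H₀ = 1.4398×0.40992×-0.27912 + 0.91212×0.96026×0.99143 = -0.164737 + 0.868366 = 0.703629.
Q̄ = (S₀/π) × [bracket] = (1877/π) × 0.703629 = 420.4 W/m².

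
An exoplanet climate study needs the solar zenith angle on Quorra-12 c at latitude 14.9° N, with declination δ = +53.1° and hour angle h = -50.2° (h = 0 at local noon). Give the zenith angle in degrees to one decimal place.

θ_z = 54.8°

cos θ_z = sin φ sin δ + cos φ cos δ cos h = 0.205625 + 0.371412 = 0.577037.
θ_z = arccos(0.577037) = 54.8°.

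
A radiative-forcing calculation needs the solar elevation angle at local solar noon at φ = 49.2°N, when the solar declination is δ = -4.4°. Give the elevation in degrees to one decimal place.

36.4°

At local noon the hour angle is zero, so the zenith angle equals |φ − δ| = |+49.2° − (-4.400°)| = 53.600°.
Elevation = 90° − 53.600° = 36.4°.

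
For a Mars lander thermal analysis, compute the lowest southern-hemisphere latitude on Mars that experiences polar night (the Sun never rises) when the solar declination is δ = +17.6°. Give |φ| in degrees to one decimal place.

Polar night requires cos H₀ = −tan φ tan δ ≥ 1, i.e. tan φ tan δ ≤ −1.
The boundary is |tan φ| · |tan δ| = 1, so |φ| = 90° − |δ| = 90° − 17.6° = 72.4° in the southern hemisphere.

|φ| = 72.4°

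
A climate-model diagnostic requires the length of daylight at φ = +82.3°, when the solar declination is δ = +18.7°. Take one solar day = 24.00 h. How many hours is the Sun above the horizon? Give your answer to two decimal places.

Sunrise equation: cos H₀ = −tan φ · tan δ = -2.5035 ≤ −1, so the Sun never sets (polar day) and H₀ = π.
Daylight = 2H₀/(2π) × 24.00 h = (3.1416/π) × 24.00 = 24.00 h.

24.00 h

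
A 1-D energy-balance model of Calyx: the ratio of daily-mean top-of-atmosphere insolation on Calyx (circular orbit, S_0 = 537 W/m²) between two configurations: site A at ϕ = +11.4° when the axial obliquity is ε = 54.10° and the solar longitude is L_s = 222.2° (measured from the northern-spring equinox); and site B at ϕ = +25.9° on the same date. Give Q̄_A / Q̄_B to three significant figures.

Q̄_A / Q̄_B ≈ 1.58

— Configuration A (ϕ=+11.4°):
Solar declination: sin δ = sin ε · sin L_s = sin 54.10° × sin 222.2° = -0.54412, so δ = -32.965°.
cos h₀ = −tan(+11.4°) tan(-32.965°) = 0.1308, h₀ = 1.4397 rad.
Bracket: h₀ sin ϕ sin δ + cos ϕ cos δ sin h₀ = 1.4397×0.19766×-0.54412 + 0.98027×0.83901×0.99141 = -0.154841 + 0.815391 = 0.660550.
Q̄ = (S_0/π) × [bracket] = (537/π) × 0.660550 = 112.91 W/m².
— Configuration B (ϕ=+25.9°):
cos h₀ = −tan(+25.9°) tan(-32.965°) = 0.3149, h₀ = 1.2504 rad.
Bracket: h₀ sin ϕ sin δ + cos ϕ cos δ sin h₀ = 1.2504×0.43680×-0.54412 + 0.89956×0.83901×0.94912 = -0.297185 + 0.716339 = 0.419154.
Q̄ = (S_0/π) × [bracket] = (537/π) × 0.419154 = 71.647 W/m².
Ratio Q̄_A / Q̄_B = 112.91 / 71.647 = 1.576.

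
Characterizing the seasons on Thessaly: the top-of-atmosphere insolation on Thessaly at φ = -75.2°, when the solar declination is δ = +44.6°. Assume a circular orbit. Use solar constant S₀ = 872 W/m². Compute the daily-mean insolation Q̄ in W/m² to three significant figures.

cos H₀ = −tan(-75.2°) tan(+44.600°) = 3.7324 ≥ 1 ⇒ polar night, H₀ = 0 and Q̄ = 0.

Q̄ ≈ 0.00 W/m²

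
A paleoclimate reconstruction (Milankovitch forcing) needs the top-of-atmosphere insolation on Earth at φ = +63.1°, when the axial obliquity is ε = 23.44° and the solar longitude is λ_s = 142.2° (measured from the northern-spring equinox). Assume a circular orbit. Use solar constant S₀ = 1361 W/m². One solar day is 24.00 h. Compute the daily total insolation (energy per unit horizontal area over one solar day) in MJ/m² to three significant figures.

Solar declination: sin δ = sin ε · sin λ_s = sin 23.44° × sin 142.2° = 0.24381, so δ = +14.111°.
cos H₀ = −tan(+63.1°) tan(+14.111°) = -0.4955, H₀ = 2.0892 rad.
Bracket: H₀ sin φ sin δ + cos φ cos δ sin H₀ = 2.0892×0.89180×0.24381 + 0.45243×0.96982×0.86859 = 0.454254 + 0.381116 = 0.835370.
Q̄ = (S₀/π) × [bracket] = (1361/π) × 0.835370 = 361.90 W/m².
Daily total = Q̄ × 24.00 h × 3600 s/h = 361.90 × 24.00 × 3600 / 10⁶ = 31.27 MJ/m².

31.3 MJ/m²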